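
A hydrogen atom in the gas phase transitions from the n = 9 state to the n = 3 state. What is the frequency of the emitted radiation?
3.24923e+14 Hz

First, find the transition energy:
E_9 = -13.6057 / 9² = -0.16797160 eV
E_3 = -13.6057 / 3² = -1.51174444 eV
|ΔE| = |E_3 - E_9| = 1.34377284 eV

Convert to Joules: E = 1.34377284 eV × (1.602177 × 10⁻¹⁹ J/eV) = 2.1529619e-19 J

Using E = hf:
f = E/h = 2.1529619e-19 J / (6.62607 × 10⁻³⁴ J·s)
f = 3.24923e+14 Hz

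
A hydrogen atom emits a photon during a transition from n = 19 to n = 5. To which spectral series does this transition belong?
Pfund series

The spectral series in hydrogen are named based on the final (lower) energy level:
- Lyman series: n_final = 1 (ultraviolet)
- Balmer series: n_final = 2 (visible/near-UV)
- Paschen series: n_final = 3 (infrared)
- Brackett series: n_final = 4 (infrared)
- Pfund series: n_final = 5 (far infrared)

Since this transition ends at n = 5, it belongs to the Pfund series.

For reference, this 19 → 5 line has photon energy
ΔE = 13.6057 eV × (1/5² - 1/19²) = 0.5065390803 eV,
corresponding to wavelength λ = hc/ΔE = 1239.84 eV·nm / 0.5065390803 eV = 2447.6690 nm in the far infrared region.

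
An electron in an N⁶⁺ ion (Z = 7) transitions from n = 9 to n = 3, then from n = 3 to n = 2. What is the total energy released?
158.44 eV

The energy levels of N⁶⁺ are E_n = -13.6057 × 7² / n² eV.

First transition (9 → 3):
ΔE₁ = |E_3 - E_9|
ΔE₁ = |-74.07547778 - (-8.23060864)| = 65.84487 eV

Second transition (3 → 2):
ΔE₂ = |E_2 - E_3|
ΔE₂ = |-166.66982500 - (-74.07547778)| = 92.59435 eV

Total energy released:
E_total = ΔE₁ + ΔE₂ = 65.84487 + 92.59435 = 158.44 eV

Note: This equals the direct transition 9 → 2: 158.44 eV ✓
Energy is conserved regardless of the path taken.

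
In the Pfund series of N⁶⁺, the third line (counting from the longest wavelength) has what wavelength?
76.2964 nm

The lines of a series are numbered from the longest wavelength (smallest ΔE) outward; the third line is the transition from n = n_f + 3 to n_f.
The Pfund series has all transitions ending at n_f = 5.

For N⁶⁺ (Z = 7), the third line (γ-line) is the jump from n = 8 to n = 5:
E_8 = -13.6057 × 7² / 8² = -10.416864 eV
E_5 = -13.6057 × 7² / 5² = -26.667172 eV
ΔE = E_8 - E_5 = 16.250308 eV

λ = hc/E = 1239.84 eV·nm / 16.250308 eV
λ = 76.2964 nm

This is the γ-line of the Pfund series in N⁶⁺.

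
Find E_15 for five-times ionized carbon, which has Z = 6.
-2.17691 eV

For hydrogen-like ions, the energy levels scale with Z²:
E_n = -13.6057 Z² / n² eV

For C⁵⁺ (Z = 6) at n = 15:
E_15 = -13.6057 × 6² / 15²
E_15 = -13.6057 × 36 / 225
E_15 = -489.8052 / 225
E_15 = -2.17691 eV

The energy is 36 times more negative than hydrogen at the same n due to the stronger nuclear charge.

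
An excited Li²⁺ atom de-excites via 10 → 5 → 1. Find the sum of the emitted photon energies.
121.23 eV

The energy levels of Li²⁺ are E_n = -13.6057 × 3² / n² eV.

First transition (10 → 5):
ΔE₁ = |E_5 - E_10|
ΔE₁ = |-4.89805200 - (-1.22451300)| = 3.67354 eV

Second transition (5 → 1):
ΔE₂ = |E_1 - E_5|
ΔE₂ = |-122.45130000 - (-4.89805200)| = 117.55325 eV

Total energy released:
E_total = ΔE₁ + ΔE₂ = 3.67354 + 117.55325 = 121.23 eV

Note: This equals the direct transition 10 → 1: 121.23 eV ✓
Energy is conserved regardless of the path taken.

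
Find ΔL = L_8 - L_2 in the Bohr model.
6.327e-34 J·s (or 6ℏ)

In the Bohr model, L_n = nℏ where ℏ = 1.05457e-34 J·s.

L_8 = 8ℏ = 8.43656e-34 J·s
L_2 = 2ℏ = 2.10914e-34 J·s

ΔL = L_8 - L_2 = (8 - 2)ℏ = 6ℏ
ΔL = 6 × 1.05457e-34 J·s = 6.327e-34 J·s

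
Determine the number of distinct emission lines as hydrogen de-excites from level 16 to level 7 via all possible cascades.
45

The electron can occupy levels n = 7, 8, ..., 16 during de-excitation — that is m = 16 - 7 + 1 = 10 distinct levels.

The number of distinct spectral lines equals the number of ways to choose 2 of these m levels (each pair gives one possible emission transition):

Number of lines = m(m-1)/2 = 10×9/2 = 45

These correspond to all possible transitions between the 10 levels:
16 → 15, 16 → 14, 16 → 13, 16 → 12, 16 → 11, 16 → 10, 16 → 9, 16 → 8...

Each transition produces a photon with a unique energy (and thus wavelength). This count does not depend on Z.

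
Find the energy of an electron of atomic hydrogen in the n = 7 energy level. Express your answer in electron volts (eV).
-0.2777 eV

The energy levels of a hydrogen-like atom are given by:
E_n = -13.6057 eV / n²

For n = 7:
E_7 = -13.6057 eV / 7²
E_7 = -13.6057 eV / 49
E_7 = -0.2777 eV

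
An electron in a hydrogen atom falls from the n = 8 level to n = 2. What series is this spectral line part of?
Balmer series

The spectral series in hydrogen are named based on the final (lower) energy level:
- Lyman series: n_final = 1 (ultraviolet)
- Balmer series: n_final = 2 (visible/near-UV)
- Paschen series: n_final = 3 (infrared)
- Brackett series: n_final = 4 (infrared)
- Pfund series: n_final = 5 (far infrared)

Since this transition ends at n = 2, it belongs to the Balmer series.

For reference, this 8 → 2 line has photon energy
ΔE = 13.6057 eV × (1/2² - 1/8²) = 3.18883594 eV,
corresponding to wavelength λ = hc/ΔE = 1239.84 eV·nm / 3.18883594 eV = 388.8065 nm in the visible/near-UV region.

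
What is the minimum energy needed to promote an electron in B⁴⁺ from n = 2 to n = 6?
75.587222 eV

The energy levels of a hydrogen-like atom are E_n = -13.6057 Z² eV / n².

Energy at n = 2: E_2 = -13.6057 × 5² / 2² = -85.035625000 eV
Energy at n = 6: E_6 = -13.6057 × 5² / 6² = -9.448402778 eV

The excitation energy is the difference:
ΔE = E_6 - E_2
ΔE = -9.448402778 - (-85.035625000)
ΔE = 75.587222 eV

Since this is positive, energy must be absorbed (photon absorption).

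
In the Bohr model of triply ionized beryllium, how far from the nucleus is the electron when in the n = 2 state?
0.0529 nm (or 0.5292 Å)

The Bohr radius formula is:
r_n = n² a₀ / Z

where a₀ = 0.0529177 nm is the Bohr radius.

For Be³⁺ (Z = 4) at n = 2:
r_2 = 2² × 0.0529177 nm / 4
r_2 = 4 × 0.0529177 nm / 4
r_2 = 0.21167 nm / 4
r_2 = 0.0529 nm

The electron orbits at approximately 0.0529 nm from the nucleus.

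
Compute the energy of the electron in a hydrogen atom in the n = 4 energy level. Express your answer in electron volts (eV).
-0.8504 eV

The energy levels of a hydrogen-like atom are given by:
E_n = -13.6057 eV / n²

For n = 4:
E_4 = -13.6057 eV / 4²
E_4 = -13.6057 eV / 16
E_4 = -0.8504 eV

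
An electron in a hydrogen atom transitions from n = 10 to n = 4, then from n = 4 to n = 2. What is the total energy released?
3.265368 eV

The energy levels of hydrogen are E_n = -13.6057 / n² eV.

First transition (10 → 4):
ΔE₁ = |E_4 - E_10|
ΔE₁ = |-0.850356250000 - (-0.136057000000)| = 0.714299250 eV

Second transition (4 → 2):
ΔE₂ = |E_2 - E_4|
ΔE₂ = |-3.401425000000 - (-0.850356250000)| = 2.551068750 eV

Total energy released:
E_total = ΔE₁ + ΔE₂ = 0.714299250 + 2.551068750 = 3.265368 eV

Note: This equals the direct transition 10 → 2: 3.265368 eV ✓
Energy is conserved regardless of the path taken.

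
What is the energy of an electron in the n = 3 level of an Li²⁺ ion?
-13.61 eV

For hydrogen-like ions, the energy levels scale with Z²:
E_n = -13.6057 Z² / n² eV

For Li²⁺ (Z = 3) at n = 3:
E_3 = -13.6057 × 3² / 3²
E_3 = -13.6057 × 9 / 9
E_3 = -122.4513 / 9
E_3 = -13.61 eV

The energy is 9 times more negative than hydrogen at the same n due to the stronger nuclear charge.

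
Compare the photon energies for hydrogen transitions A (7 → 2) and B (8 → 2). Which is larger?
8 → 2

Calculate the energy for each transition:

Transition 7 → 2:
ΔE₁ = |E_2 - E_7| = |-13.6057/2² - (-13.6057/7²)|
ΔE₁ = |-3.4014250000 - (-0.2776673469)| = 3.1237577 eV

Transition 8 → 2:
ΔE₂ = |E_2 - E_8| = |-13.6057/2² - (-13.6057/8²)|
ΔE₂ = |-3.4014250000 - (-0.2125890625)| = 3.1888359 eV

Since 3.1888359 eV > 3.1237577 eV, the transition 8 → 2 emits the more energetic photon.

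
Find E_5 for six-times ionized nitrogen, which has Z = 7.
-26.6672 eV

For hydrogen-like ions, the energy levels scale with Z²:
E_n = -13.6057 Z² / n² eV

For N⁶⁺ (Z = 7) at n = 5:
E_5 = -13.6057 × 7² / 5²
E_5 = -13.6057 × 49 / 25
E_5 = -666.6793 / 25
E_5 = -26.6672 eV

The energy is 49 times more negative than hydrogen at the same n due to the stronger nuclear charge.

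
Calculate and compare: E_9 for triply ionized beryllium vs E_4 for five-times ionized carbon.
C⁵⁺ at n = 4 (E = -30.6128 eV)

Using E_n = -13.6057 Z² / n² eV:

Be³⁺ (Z = 4) at n = 9:
E = -13.6057 × 4² / 9² = -13.6057 × 16 / 81 = -2.6875457 eV

C⁵⁺ (Z = 6) at n = 4:
E = -13.6057 × 6² / 4² = -13.6057 × 36 / 16 = -30.6128250 eV

Since -30.6128250 eV < -2.6875457 eV,
C⁵⁺ at n = 4 is more tightly bound (requires more energy to ionize).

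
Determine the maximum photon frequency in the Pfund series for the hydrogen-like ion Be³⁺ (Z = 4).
2.10550e+15 Hz

The series limit corresponds to the transition from n = ∞ to n = 5.
This is the highest energy (shortest wavelength) transition in the Pfund series.

E_∞ = 0 eV
E_5 = -13.6057 × 4² / 5² = -8.70764800 eV

Energy at series limit:
ΔE = E_∞ - E_5 = 0 - (-8.70764800) = 8.70764800 eV
E = 8.70764800 eV × (1.602177 × 10⁻¹⁹ J/eV) = 1.3951193e-18 J
f = E/h = 1.3951193e-18 J / (6.62607 × 10⁻³⁴ J·s) = 2.10550e+15 Hz

This energy equals the ionization energy from the n = 5 state of Be³⁺.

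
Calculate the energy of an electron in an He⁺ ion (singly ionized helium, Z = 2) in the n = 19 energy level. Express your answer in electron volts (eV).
-0.150756 eV

The energy levels of a hydrogen-like atom are given by:
E_n = -13.6057 Z² / n² eV  (with Z = 2 for He⁺)

For n = 19:
E_19 = -13.6057 × 2² / 19²
E_19 = -13.6057 × 4 / 361
E_19 = -0.150756 eV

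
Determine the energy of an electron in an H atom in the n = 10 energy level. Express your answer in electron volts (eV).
-0.136 eV

The energy levels of a hydrogen-like atom are given by:
E_n = -13.6057 eV / n²

For n = 10:
E_10 = -13.6057 eV / 10²
E_10 = -13.6057 eV / 100
E_10 = -0.136 eV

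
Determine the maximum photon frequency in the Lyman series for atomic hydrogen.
3.290e+15 Hz

The series limit corresponds to the transition from n = ∞ to n = 1.
This is the highest energy (shortest wavelength) transition in the Lyman series.

E_∞ = 0 eV
E_1 = -13.6057 / 1² = -13.60570 eV

Energy at series limit:
ΔE = E_∞ - E_1 = 0 - (-13.60570) = 13.60570 eV
E = 13.60570 eV × (1.602177 × 10⁻¹⁹ J/eV) = 2.17987e-18 J
f = E/h = 2.17987e-18 J / (6.62607 × 10⁻³⁴ J·s) = 3.290e+15 Hz

This energy equals the ionization energy from the n = 1 state of hydrogen.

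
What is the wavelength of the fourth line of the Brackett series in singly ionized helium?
486.01 nm

The lines of a series are numbered from the longest wavelength (smallest ΔE) outward; the fourth line is the transition from n = n_f + 4 to n_f.
The Brackett series has all transitions ending at n_f = 4.

For He⁺ (Z = 2), the fourth line (δ-line) is the jump from n = 8 to n = 4:
E_8 = -13.6057 × 2² / 8² = -0.850356 eV
E_4 = -13.6057 × 2² / 4² = -3.401425 eV
ΔE = E_8 - E_4 = 2.551069 eV

λ = hc/E = 1239.84 eV·nm / 2.551069 eV
λ = 486.01 nm

This is the δ-line of the Brackett series in He⁺.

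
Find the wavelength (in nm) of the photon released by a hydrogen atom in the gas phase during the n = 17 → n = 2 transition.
369.621927 nm

First, find the transition energy using E_n = -13.6057 / n² eV:
E_17 = -13.6057 / 17² = -0.0470785467 eV
E_2 = -13.6057 / 2² = -3.4014250000 eV

Photon energy: |ΔE| = |E_2 - E_17| = 3.3543464533 eV

Convert to wavelength using E = hc/λ with hc = 1239.84 eV·nm:
λ = hc/E = 1239.84 eV·nm / 3.3543464533 eV
λ = 369.621927 nm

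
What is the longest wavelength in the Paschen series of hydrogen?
1874.60 nm

The longest wavelength corresponds to the smallest energy transition in the series.
The Paschen series has all transitions ending at n_f = 3.

For H, the first line (α-line) is the jump from n = 4 to n = 3:
E_4 = -13.6057 / 4² = -0.85035625 eV
E_3 = -13.6057 / 3² = -1.51174444 eV
ΔE = E_4 - E_3 = 0.66138819 eV

λ = hc/E = 1239.84 eV·nm / 0.66138819 eV
λ = 1874.60 nm

This is the α-line of the Paschen series in H.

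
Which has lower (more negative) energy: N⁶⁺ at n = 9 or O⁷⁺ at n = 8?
O⁷⁺ at n = 8 (E = -13.6057 eV)

Using E_n = -13.6057 Z² / n² eV:

N⁶⁺ (Z = 7) at n = 9:
E = -13.6057 × 7² / 9² = -13.6057 × 49 / 81 = -8.2306086 eV

O⁷⁺ (Z = 8) at n = 8:
E = -13.6057 × 8² / 8² = -13.6057 × 64 / 64 = -13.6057000 eV

Since -13.6057000 eV < -8.2306086 eV,
O⁷⁺ at n = 8 is more tightly bound (requires more energy to ionize).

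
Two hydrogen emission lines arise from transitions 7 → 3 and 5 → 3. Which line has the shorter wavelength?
7 → 3

Calculate the energy for each transition:

Transition 7 → 3:
ΔE₁ = |E_3 - E_7| = |-13.6057/3² - (-13.6057/7²)|
ΔE₁ = |-1.511744444 - (-0.277667347)| = 1.234077 eV

Transition 5 → 3:
ΔE₂ = |E_3 - E_5| = |-13.6057/3² - (-13.6057/5²)|
ΔE₂ = |-1.511744444 - (-0.544228000)| = 0.967516 eV

Since 1.234077 eV > 0.967516 eV, the transition 7 → 3 emits the more energetic photon.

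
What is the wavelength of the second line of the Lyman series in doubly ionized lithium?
11.39081 nm

The lines of a series are numbered from the longest wavelength (smallest ΔE) outward; the second line is the transition from n = n_f + 2 to n_f.
The Lyman series has all transitions ending at n_f = 1.

For Li²⁺ (Z = 3), the second line (β-line) is the jump from n = 3 to n = 1:
E_3 = -13.6057 × 3² / 3² = -13.6057000 eV
E_1 = -13.6057 × 3² / 1² = -122.4513000 eV
ΔE = E_3 - E_1 = 108.8456000 eV

λ = hc/E = 1239.84 eV·nm / 108.8456000 eV
λ = 11.39081 nm

This is the β-line of the Lyman series in Li²⁺.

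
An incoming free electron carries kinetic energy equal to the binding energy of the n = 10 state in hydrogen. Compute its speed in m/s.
2.1877e+05 m/s (or 0.07% of c)

The binding energy at n = 10 for hydrogen is:
E_10 = -13.6057/10² = -0.13605700 eV
|E_10| = 0.13605700 eV

Convert to Joules:
KE = 0.13605700 eV × (1.602177 × 10⁻¹⁹ J/eV) = 2.179874e-20 J

Using KE = ½mv²:
v = √(2·KE/m_e)
v = √(2 × 2.179874e-20 J / 9.10938 × 10⁻³¹ kg)
v = 2.1877e+05 m/s

This is approximately 0.07% the speed of light.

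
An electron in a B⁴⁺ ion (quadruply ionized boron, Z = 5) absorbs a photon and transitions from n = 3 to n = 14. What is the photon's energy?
36.06 eV

The energy levels of a hydrogen-like atom are E_n = -13.6057 Z² eV / n².

Energy at n = 3: E_3 = -13.6057 × 5² / 3² = -37.79361 eV
Energy at n = 14: E_14 = -13.6057 × 5² / 14² = -1.73542 eV

The excitation energy is the difference:
ΔE = E_14 - E_3
ΔE = -1.73542 - (-37.79361)
ΔE = 36.06 eV

Since this is positive, energy must be absorbed (photon absorption).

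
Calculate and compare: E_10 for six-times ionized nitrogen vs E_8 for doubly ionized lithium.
N⁶⁺ at n = 10 (E = -6.666793 eV)

Using E_n = -13.6057 Z² / n² eV:

N⁶⁺ (Z = 7) at n = 10:
E = -13.6057 × 7² / 10² = -13.6057 × 49 / 100 = -6.666793000 eV

Li²⁺ (Z = 3) at n = 8:
E = -13.6057 × 3² / 8² = -13.6057 × 9 / 64 = -1.913301563 eV

Since -6.666793000 eV < -1.913301563 eV,
N⁶⁺ at n = 10 is more tightly bound (requires more energy to ionize).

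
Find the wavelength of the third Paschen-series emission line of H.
1093.5182 nm

The lines of a series are numbered from the longest wavelength (smallest ΔE) outward; the third line is the transition from n = n_f + 3 to n_f.
The Paschen series has all transitions ending at n_f = 3.

For H, the third line (γ-line) is the jump from n = 6 to n = 3:
E_6 = -13.6057 / 6² = -0.377936111 eV
E_3 = -13.6057 / 3² = -1.511744444 eV
ΔE = E_6 - E_3 = 1.133808333 eV

λ = hc/E = 1239.84 eV·nm / 1.133808333 eV
λ = 1093.5182 nm

This is the γ-line of the Paschen series in H.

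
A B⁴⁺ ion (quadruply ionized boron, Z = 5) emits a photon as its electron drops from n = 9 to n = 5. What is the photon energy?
9.40641 eV

The energy levels are E_n = -13.6057 Z² eV / n².

Energy at n = 9: E_9 = -13.6057 × 5² / 9² = -4.19929012 eV
Energy at n = 5: E_5 = -13.6057 × 5² / 5² = -13.60570000 eV

For emission (electron falling to lower state), the photon energy is:
E_photon = E_9 - E_5 = |-4.19929012 - (-13.60570000)|
E_photon = 9.40641 eV

This energy is carried away by the emitted photon.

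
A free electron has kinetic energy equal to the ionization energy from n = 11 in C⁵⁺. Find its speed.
1.19329e+06 m/s (or 0.398038% of c)

The binding energy at n = 11 for C⁵⁺ is:
E_11 = -13.6057 × 6²/11² = -4.04797686 eV
|E_11| = 4.04797686 eV

Convert to Joules:
KE = 4.04797686 eV × (1.602177 × 10⁻¹⁹ J/eV) = 6.4855754e-19 J

Using KE = ½mv²:
v = √(2·KE/m_e)
v = √(2 × 6.4855754e-19 J / 9.10938 × 10⁻³¹ kg)
v = 1.19329e+06 m/s

This is approximately 0.398038% the speed of light.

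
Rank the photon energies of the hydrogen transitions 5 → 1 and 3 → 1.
5 → 1

Calculate the energy for each transition:

Transition 5 → 1:
ΔE₁ = |E_1 - E_5| = |-13.6057/1² - (-13.6057/5²)|
ΔE₁ = |-13.60570000 - (-0.54422800)| = 13.06147 eV

Transition 3 → 1:
ΔE₂ = |E_1 - E_3| = |-13.6057/1² - (-13.6057/3²)|
ΔE₂ = |-13.60570000 - (-1.51174444)| = 12.09396 eV

Since 13.06147 eV > 12.09396 eV, the transition 5 → 1 emits the more energetic photon.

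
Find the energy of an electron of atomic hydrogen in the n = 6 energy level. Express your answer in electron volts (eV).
-0.37794 eV

The energy levels of a hydrogen-like atom are given by:
E_n = -13.6057 eV / n²

For n = 6:
E_6 = -13.6057 eV / 6²
E_6 = -13.6057 eV / 36
E_6 = -0.37794 eV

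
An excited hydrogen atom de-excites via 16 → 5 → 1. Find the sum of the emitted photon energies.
13.55255 eV

The energy levels of hydrogen are E_n = -13.6057 / n² eV.

First transition (16 → 5):
ΔE₁ = |E_5 - E_16|
ΔE₁ = |-0.54422800000 - (-0.05314726563)| = 0.49108073 eV

Second transition (5 → 1):
ΔE₂ = |E_1 - E_5|
ΔE₂ = |-13.60570000000 - (-0.54422800000)| = 13.06147200 eV

Total energy released:
E_total = ΔE₁ + ΔE₂ = 0.49108073 + 13.06147200 = 13.55255 eV

Note: This equals the direct transition 16 → 1: 13.55255 eV ✓
Energy is conserved regardless of the path taken.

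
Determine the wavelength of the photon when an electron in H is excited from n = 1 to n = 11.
91.8859 nm

First, find the transition energy using E_n = -13.6057 / n² eV:
E_1 = -13.6057 / 1² = -13.605700 eV
E_11 = -13.6057 / 11² = -0.112444 eV

Photon energy: |ΔE| = |E_11 - E_1| = 13.493256 eV

Convert to wavelength using E = hc/λ with hc = 1239.84 eV·nm:
λ = hc/E = 1239.84 eV·nm / 13.493256 eV
λ = 91.8859 nm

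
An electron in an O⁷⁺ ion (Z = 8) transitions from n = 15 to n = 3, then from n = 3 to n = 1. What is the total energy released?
866.894734 eV

The energy levels of O⁷⁺ are E_n = -13.6057 × 8² / n² eV.

First transition (15 → 3):
ΔE₁ = |E_3 - E_15|
ΔE₁ = |-96.751644444444 - (-3.870065777778)| = 92.881578667 eV

Second transition (3 → 1):
ΔE₂ = |E_1 - E_3|
ΔE₂ = |-870.764800000000 - (-96.751644444444)| = 774.013155556 eV

Total energy released:
E_total = ΔE₁ + ΔE₂ = 92.881578667 + 774.013155556 = 866.894734 eV

Note: This equals the direct transition 15 → 1: 866.894734 eV ✓
Energy is conserved regardless of the path taken.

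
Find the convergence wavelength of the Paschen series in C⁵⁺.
22.782 nm

The series limit corresponds to the transition from n = ∞ to n = 3.
This is the highest energy (shortest wavelength) transition in the Paschen series.

E_∞ = 0 eV
E_3 = -13.6057 × 6² / 3² = -54.42280 eV

Energy at series limit:
ΔE = E_∞ - E_3 = 0 - (-54.42280) = 54.42280 eV
λ = hc/E = 1239.84 eV·nm / 54.42280 eV = 22.782 nm

This energy equals the ionization energy from the n = 3 state of C⁵⁺.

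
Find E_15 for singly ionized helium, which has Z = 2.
-0.2419 eV

For hydrogen-like ions, the energy levels scale with Z²:
E_n = -13.6057 Z² / n² eV

For He⁺ (Z = 2) at n = 15:
E_15 = -13.6057 × 2² / 15²
E_15 = -13.6057 × 4 / 225
E_15 = -54.4228 / 225
E_15 = -0.2419 eV

The energy is 4 times more negative than hydrogen at the same n due to the stronger nuclear charge.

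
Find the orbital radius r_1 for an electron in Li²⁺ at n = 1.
0.0176 nm (or 0.1764 Å)

The Bohr radius formula is:
r_n = n² a₀ / Z

where a₀ = 0.0529177 nm is the Bohr radius.

For Li²⁺ (Z = 3) at n = 1:
r_1 = 1² × 0.0529177 nm / 3
r_1 = 1 × 0.0529177 nm / 3
r_1 = 0.05292 nm / 3
r_1 = 0.0176 nm

The electron orbits at approximately 0.0176 nm from the nucleus.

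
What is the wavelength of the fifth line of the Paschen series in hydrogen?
954.34312 nm

The lines of a series are numbered from the longest wavelength (smallest ΔE) outward; the fifth line is the transition from n = n_f + 5 to n_f.
The Paschen series has all transitions ending at n_f = 3.

For H, the fifth line (ε-line) is the jump from n = 8 to n = 3:
E_8 = -13.6057 / 8² = -0.212589063 eV
E_3 = -13.6057 / 3² = -1.511744444 eV
ΔE = E_8 - E_3 = 1.299155381 eV

λ = hc/E = 1239.84 eV·nm / 1.299155381 eV
λ = 954.34312 nm

This is the ε-line of the Paschen series in H.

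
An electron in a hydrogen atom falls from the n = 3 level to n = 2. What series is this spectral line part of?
Balmer series

The spectral series in hydrogen are named based on the final (lower) energy level:
- Lyman series: n_final = 1 (ultraviolet)
- Balmer series: n_final = 2 (visible/near-UV)
- Paschen series: n_final = 3 (infrared)
- Brackett series: n_final = 4 (infrared)
- Pfund series: n_final = 5 (far infrared)

Since this transition ends at n = 2, it belongs to the Balmer series.

For reference, this 3 → 2 line has photon energy
ΔE = 13.6057 eV × (1/2² - 1/3²) = 1.889680556 eV,
corresponding to wavelength λ = hc/ΔE = 1239.84 eV·nm / 1.889680556 eV = 656.11089 nm in the visible/near-UV region.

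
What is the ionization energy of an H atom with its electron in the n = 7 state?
0.27767 eV

The ionization energy is the energy needed to remove the electron completely (n → ∞).

For hydrogen, E_n = -13.6057 eV / n².

At n = 7: E_7 = -13.6057 / 7² = -0.27766735 eV
At n = ∞: E_∞ = 0 eV

Ionization energy = E_∞ - E_7 = 0 - (-0.27766735) = 0.27766735 eV
Ionization energy ≈ 0.27767 eV

This is also called the binding energy of the electron in state n = 7.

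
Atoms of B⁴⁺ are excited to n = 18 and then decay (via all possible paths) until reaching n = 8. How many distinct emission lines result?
55

The electron can occupy levels n = 8, 9, ..., 18 during de-excitation — that is m = 18 - 8 + 1 = 11 distinct levels.

The number of distinct spectral lines equals the number of ways to choose 2 of these m levels (each pair gives one possible emission transition):

Number of lines = m(m-1)/2 = 11×10/2 = 55

These correspond to all possible transitions between the 11 levels:
18 → 17, 18 → 16, 18 → 15, 18 → 14, 18 → 13, 18 → 12, 18 → 11, 18 → 10...

Each transition produces a photon with a unique energy (and thus wavelength). This count does not depend on Z.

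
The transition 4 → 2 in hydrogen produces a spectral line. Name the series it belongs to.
Balmer series

The spectral series in hydrogen are named based on the final (lower) energy level:
- Lyman series: n_final = 1 (ultraviolet)
- Balmer series: n_final = 2 (visible/near-UV)
- Paschen series: n_final = 3 (infrared)
- Brackett series: n_final = 4 (infrared)
- Pfund series: n_final = 5 (far infrared)

Since this transition ends at n = 2, it belongs to the Balmer series.

For reference, this 4 → 2 line has photon energy
ΔE = 13.6057 eV × (1/2² - 1/4²) = 2.5510687500 eV,
corresponding to wavelength λ = hc/ΔE = 1239.84 eV·nm / 2.5510687500 eV = 486.008070 nm in the visible/near-UV region.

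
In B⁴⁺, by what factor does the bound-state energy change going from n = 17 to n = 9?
3.568

Using E_n = -13.6057 Z² / n² eV with Z = 5:

E_9 = -13.6057 × 5² / 9² = -340.1425 / 81 = -4.199290123 eV
E_17 = -13.6057 × 5² / 17² = -340.1425 / 289 = -1.176963668 eV

The ratio is:
E_9/E_17 = (-4.199290123) / (-1.176963668)
E_9/E_17 = (-340.1425/81) / (-340.1425/289)
E_9/E_17 = 289/81
E_9/E_17 = 3.568
(Note: the Z² factors cancel in the ratio.)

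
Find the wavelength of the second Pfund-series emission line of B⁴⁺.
186.049964 nm

The lines of a series are numbered from the longest wavelength (smallest ΔE) outward; the second line is the transition from n = n_f + 2 to n_f.
The Pfund series has all transitions ending at n_f = 5.

For B⁴⁺ (Z = 5), the second line (β-line) is the jump from n = 7 to n = 5:
E_7 = -13.6057 × 5² / 7² = -6.9416836735 eV
E_5 = -13.6057 × 5² / 5² = -13.6057000000 eV
ΔE = E_7 - E_5 = 6.6640163265 eV

λ = hc/E = 1239.84 eV·nm / 6.6640163265 eV
λ = 186.049964 nm

This is the β-line of the Pfund series in B⁴⁺.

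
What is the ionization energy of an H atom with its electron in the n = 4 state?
0.85036 eV

The ionization energy is the energy needed to remove the electron completely (n → ∞).

For hydrogen, E_n = -13.6057 eV / n².

At n = 4: E_4 = -13.6057 / 4² = -0.85035625 eV
At n = ∞: E_∞ = 0 eV

Ionization energy = E_∞ - E_4 = 0 - (-0.85035625) = 0.85035625 eV
Ionization energy ≈ 0.85036 eV

This is also called the binding energy of the electron in state n = 4.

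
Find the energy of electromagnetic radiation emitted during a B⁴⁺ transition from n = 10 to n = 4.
17.86 eV

The energy levels are E_n = -13.6057 Z² eV / n².

Energy at n = 10: E_10 = -13.6057 × 5² / 10² = -3.40143 eV
Energy at n = 4: E_4 = -13.6057 × 5² / 4² = -21.25891 eV

For emission (electron falling to lower state), the photon energy is:
E_photon = E_10 - E_4 = |-3.40143 - (-21.25891)|
E_photon = 17.86 eV

This energy is carried away by the emitted photon.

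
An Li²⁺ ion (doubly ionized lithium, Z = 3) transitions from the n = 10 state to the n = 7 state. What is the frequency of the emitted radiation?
3.08e+14 Hz

First, find the transition energy:
E_10 = -13.6057 × 3² / 10² = -1.22451300 eV
E_7 = -13.6057 × 3² / 7² = -2.49900612 eV
|ΔE| = |E_7 - E_10| = 1.27449312 eV

Convert to Joules: E = 1.27449312 eV × (1.602177 × 10⁻¹⁹ J/eV) = 2.0420e-19 J

Using E = hf:
f = E/h = 2.0420e-19 J / (6.62607 × 10⁻³⁴ J·s)
f = 3.08e+14 Hz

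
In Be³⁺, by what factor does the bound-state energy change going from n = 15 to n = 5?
9.000000

Using E_n = -13.6057 Z² / n² eV with Z = 4:

E_5 = -13.6057 × 4² / 5² = -217.6912 / 25 = -8.707648000000 eV
E_15 = -13.6057 × 4² / 15² = -217.6912 / 225 = -0.967516444444 eV

The ratio is:
E_5/E_15 = (-8.707648000000) / (-0.967516444444)
E_5/E_15 = (-217.6912/25) / (-217.6912/225)
E_5/E_15 = 225/25
E_5/E_15 = 9.000000
(Note: the Z² factors cancel in the ratio.)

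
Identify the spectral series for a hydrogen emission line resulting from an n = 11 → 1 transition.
Lyman series

The spectral series in hydrogen are named based on the final (lower) energy level:
- Lyman series: n_final = 1 (ultraviolet)
- Balmer series: n_final = 2 (visible/near-UV)
- Paschen series: n_final = 3 (infrared)
- Brackett series: n_final = 4 (infrared)
- Pfund series: n_final = 5 (far infrared)

Since this transition ends at n = 1, it belongs to the Lyman series.

For reference, this 11 → 1 line has photon energy
ΔE = 13.6057 eV × (1/1² - 1/11²) = 13.49326 eV,
corresponding to wavelength λ = hc/ΔE = 1239.84 eV·nm / 13.49326 eV = 91.886 nm in the ultraviolet region.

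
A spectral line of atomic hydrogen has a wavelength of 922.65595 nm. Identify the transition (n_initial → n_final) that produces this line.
n = 9 → n = 3

First, find the photon energy from the wavelength (hc = 1239.84 eV·nm):
E = hc/λ = 1239.84 eV·nm / 922.65595 nm = 1.3437728 eV

The energy levels of hydrogen satisfy E_n = -13.6057 / n² eV, so an emission n_i → n_f releases
ΔE = 13.6057 × (1/n_f² − 1/n_i²) eV.

Setting ΔE equal to the photon energy:
1/n_f² − 1/n_i² = 1.3437728 / 13.6057 = 0.098765429

Since 1/n_i² must be positive, we need 1/n_f² > 0.098765429, i.e. n_f ≤ 3. For each allowed n_f, solve n_i = (1/n_f² − 0.098765429)^(−1/2) and check whether it is a whole number:
  n_f = 1: 1/n_i² = 1.000000000 − 0.098765429 = 0.901234571 → n_i = 1.053  (not an integer) ✗
  n_f = 2: 1/n_i² = 0.250000000 − 0.098765429 = 0.151234571 → n_i = 2.571  (not an integer) ✗
  n_f = 3: 1/n_i² = 0.111111111 − 0.098765429 = 0.012345682 → n_i = 9.000  → integer, n_i = 9 ✓

Only n_f = 3 gives an integer upper level, n_i = 9.

The transition is from n = 9 to n = 3 (emission).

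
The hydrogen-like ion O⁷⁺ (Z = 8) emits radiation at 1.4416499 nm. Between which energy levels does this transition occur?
n = 9 → n = 1

First, find the photon energy from the wavelength (hc = 1239.84 eV·nm):
E = hc/λ = 1239.84 eV·nm / 1.4416499 nm = 860.01463 eV

The energy levels of O⁷⁺ satisfy E_n = -13.6057 × 8² / n² eV, so an emission n_i → n_f releases
ΔE = 13.6057 × 8² × (1/n_f² − 1/n_i²) eV.

Setting ΔE equal to the photon energy:
1/n_f² − 1/n_i² = 860.01463 / (13.6057 × 8²) = 0.98765434

Since 1/n_i² must be positive, we need 1/n_f² > 0.98765434, i.e. n_f ≤ 1. For each allowed n_f, solve n_i = (1/n_f² − 0.98765434)^(−1/2) and check whether it is a whole number:
  n_f = 1: 1/n_i² = 1.00000000 − 0.98765434 = 0.01234566 → n_i = 9.000  → integer, n_i = 9 ✓

Only n_f = 1 gives an integer upper level, n_i = 9.

The transition is from n = 9 to n = 1 (emission).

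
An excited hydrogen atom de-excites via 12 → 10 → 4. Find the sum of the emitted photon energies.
0.7559 eV

The energy levels of hydrogen are E_n = -13.6057 / n² eV.

First transition (12 → 10):
ΔE₁ = |E_10 - E_12|
ΔE₁ = |-0.1360570000 - (-0.0944840278)| = 0.0415730 eV

Second transition (10 → 4):
ΔE₂ = |E_4 - E_10|
ΔE₂ = |-0.8503562500 - (-0.1360570000)| = 0.7142993 eV

Total energy released:
E_total = ΔE₁ + ΔE₂ = 0.0415730 + 0.7142993 = 0.7559 eV

Note: This equals the direct transition 12 → 4: 0.7559 eV ✓
Energy is conserved regardless of the path taken.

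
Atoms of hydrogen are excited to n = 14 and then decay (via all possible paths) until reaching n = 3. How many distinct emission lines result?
66

The electron can occupy levels n = 3, 4, ..., 14 during de-excitation — that is m = 14 - 3 + 1 = 12 distinct levels.

The number of distinct spectral lines equals the number of ways to choose 2 of these m levels (each pair gives one possible emission transition):

Number of lines = m(m-1)/2 = 12×11/2 = 66

These correspond to all possible transitions between the 12 levels:
14 → 13, 14 → 12, 14 → 11, 14 → 10, 14 → 9, 14 → 8, 14 → 7, 14 → 6...

Each transition produces a photon with a unique energy (and thus wavelength). This count does not depend on Z.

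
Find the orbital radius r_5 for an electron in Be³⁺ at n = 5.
0.3307 nm (or 3.3074 Å)

The Bohr radius formula is:
r_n = n² a₀ / Z

where a₀ = 0.0529177 nm is the Bohr radius.

For Be³⁺ (Z = 4) at n = 5:
r_5 = 5² × 0.0529177 nm / 4
r_5 = 25 × 0.0529177 nm / 4
r_5 = 1.32294 nm / 4
r_5 = 0.3307 nm

The electron orbits at approximately 0.3307 nm from the nucleus.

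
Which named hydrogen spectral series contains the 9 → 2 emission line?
Balmer series

The spectral series in hydrogen are named based on the final (lower) energy level:
- Lyman series: n_final = 1 (ultraviolet)
- Balmer series: n_final = 2 (visible/near-UV)
- Paschen series: n_final = 3 (infrared)
- Brackett series: n_final = 4 (infrared)
- Pfund series: n_final = 5 (far infrared)

Since this transition ends at n = 2, it belongs to the Balmer series.

For reference, this 9 → 2 line has photon energy
ΔE = 13.6057 eV × (1/2² - 1/9²) = 3.233453 eV,
corresponding to wavelength λ = hc/ΔE = 1239.84 eV·nm / 3.233453 eV = 383.44 nm in the visible/near-UV region.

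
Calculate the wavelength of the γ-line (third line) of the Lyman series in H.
97.2016 nm

The lines of a series are numbered from the longest wavelength (smallest ΔE) outward; the third line is the transition from n = n_f + 3 to n_f.
The Lyman series has all transitions ending at n_f = 1.

For H, the third line (γ-line) is the jump from n = 4 to n = 1:
E_4 = -13.6057 / 4² = -0.850356 eV
E_1 = -13.6057 / 1² = -13.605700 eV
ΔE = E_4 - E_1 = 12.755344 eV

λ = hc/E = 1239.84 eV·nm / 12.755344 eV
λ = 97.2016 nm

This is the γ-line of the Lyman series in H.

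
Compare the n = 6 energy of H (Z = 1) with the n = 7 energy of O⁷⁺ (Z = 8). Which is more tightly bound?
O⁷⁺ at n = 7 (E = -17.77071 eV)

Using E_n = -13.6057 Z² / n² eV:

H (Z = 1) at n = 6:
E = -13.6057 × 1² / 6² = -13.6057 × 1 / 36 = -0.37793611 eV

O⁷⁺ (Z = 8) at n = 7:
E = -13.6057 × 8² / 7² = -13.6057 × 64 / 49 = -17.77071020 eV

Since -17.77071020 eV < -0.37793611 eV,
O⁷⁺ at n = 7 is more tightly bound (requires more energy to ionize).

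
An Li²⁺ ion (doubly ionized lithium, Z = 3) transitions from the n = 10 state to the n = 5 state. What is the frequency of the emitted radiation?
8.88e+14 Hz

First, find the transition energy:
E_10 = -13.6057 × 3² / 10² = -1.22451 eV
E_5 = -13.6057 × 3² / 5² = -4.89805 eV
|ΔE| = |E_5 - E_10| = 3.67354 eV

Convert to Joules: E = 3.67354 eV × (1.602177 × 10⁻¹⁹ J/eV) = 5.8857e-19 J

Using E = hf:
f = E/h = 5.8857e-19 J / (6.62607 × 10⁻³⁴ J·s)
f = 8.88e+14 Hz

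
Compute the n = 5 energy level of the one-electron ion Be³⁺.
-8.70765 eV

For hydrogen-like ions, the energy levels scale with Z²:
E_n = -13.6057 Z² / n² eV

For Be³⁺ (Z = 4) at n = 5:
E_5 = -13.6057 × 4² / 5²
E_5 = -13.6057 × 16 / 25
E_5 = -217.6912 / 25
E_5 = -8.70765 eV

The energy is 16 times more negative than hydrogen at the same n due to the stronger nuclear charge.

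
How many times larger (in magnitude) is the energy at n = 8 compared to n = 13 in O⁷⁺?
2.640625

Using E_n = -13.6057 Z² / n² eV with Z = 8:

E_8 = -13.6057 × 8² / 8² = -870.7648 / 64 = -13.60570000 eV
E_13 = -13.6057 × 8² / 13² = -870.7648 / 169 = -5.15245444 eV

The ratio is:
E_8/E_13 = (-13.60570000) / (-5.15245444)
E_8/E_13 = (-870.7648/64) / (-870.7648/169)
E_8/E_13 = 169/64
E_8/E_13 = 2.640625
(Note: the Z² factors cancel in the ratio.)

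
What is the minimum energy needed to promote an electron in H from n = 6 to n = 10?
0.24 eV

The energy levels of a hydrogen-like atom are E_n = -13.6057 eV / n².

Energy at n = 6: E_6 = -13.6057 / 6² = -0.37794 eV
Energy at n = 10: E_10 = -13.6057 / 10² = -0.13606 eV

The excitation energy is the difference:
ΔE = E_10 - E_6
ΔE = -0.13606 - (-0.37794)
ΔE = 0.24 eV

Since this is positive, energy must be absorbed (photon absorption).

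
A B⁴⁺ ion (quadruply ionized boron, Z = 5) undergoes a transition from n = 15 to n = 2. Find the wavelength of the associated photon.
14.84 nm

First, find the transition energy using E_n = -13.6057 Z² / n² eV:
E_15 = -13.6057 × 5² / 15² = -1.5117 eV
E_2 = -13.6057 × 5² / 2² = -85.0356 eV

Photon energy: |ΔE| = |E_2 - E_15| = 83.5239 eV

Convert to wavelength using E = hc/λ with hc = 1239.84 eV·nm:
λ = hc/E = 1239.84 eV·nm / 83.5239 eV
λ = 14.84 nm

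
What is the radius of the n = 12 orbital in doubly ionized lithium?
2.5401 nm (or 25.4005 Å)

The Bohr radius formula is:
r_n = n² a₀ / Z

where a₀ = 0.0529177 nm is the Bohr radius.

For Li²⁺ (Z = 3) at n = 12:
r_12 = 12² × 0.0529177 nm / 3
r_12 = 144 × 0.0529177 nm / 3
r_12 = 7.62015 nm / 3
r_12 = 2.5401 nm

The electron orbits at approximately 2.5401 nm from the nucleus.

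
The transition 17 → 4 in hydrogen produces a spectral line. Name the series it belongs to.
Brackett series

The spectral series in hydrogen are named based on the final (lower) energy level:
- Lyman series: n_final = 1 (ultraviolet)
- Balmer series: n_final = 2 (visible/near-UV)
- Paschen series: n_final = 3 (infrared)
- Brackett series: n_final = 4 (infrared)
- Pfund series: n_final = 5 (far infrared)

Since this transition ends at n = 4, it belongs to the Brackett series.

For reference, this 17 → 4 line has photon energy
ΔE = 13.6057 eV × (1/4² - 1/17²) = 0.8032777033 eV,
corresponding to wavelength λ = hc/ΔE = 1239.84 eV·nm / 0.8032777033 eV = 1543.4762 nm in the infrared region.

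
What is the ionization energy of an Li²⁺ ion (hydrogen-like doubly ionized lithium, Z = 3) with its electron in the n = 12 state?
0.8504 eV

The ionization energy is the energy needed to remove the electron completely (n → ∞).

For a hydrogen-like ion with Z = 3, E_n = -13.6057 Z² / n² eV.

At n = 12: E_12 = -13.6057 × 3² / 12² = -0.8503563 eV
At n = ∞: E_∞ = 0 eV

Ionization energy = E_∞ - E_12 = 0 - (-0.8503563) = 0.8503563 eV
Ionization energy ≈ 0.8504 eV

This is also called the binding energy of the electron in state n = 12.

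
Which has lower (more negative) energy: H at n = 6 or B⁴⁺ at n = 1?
B⁴⁺ at n = 1 (E = -340.143 eV)

Using E_n = -13.6057 Z² / n² eV:

H (Z = 1) at n = 6:
E = -13.6057 × 1² / 6² = -13.6057 × 1 / 36 = -0.377936 eV

B⁴⁺ (Z = 5) at n = 1:
E = -13.6057 × 5² / 1² = -13.6057 × 25 / 1 = -340.142500 eV

Since -340.142500 eV < -0.377936 eV,
B⁴⁺ at n = 1 is more tightly bound (requires more energy to ionize).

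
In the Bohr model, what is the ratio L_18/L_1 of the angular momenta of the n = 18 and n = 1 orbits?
18.0000

In the Bohr model, L_n = nℏ, so the ratio is purely the ratio of quantum numbers:

L_18/L_1 = 18ℏ / 1ℏ = 18/1 = 18.0000

The angular momentum scales linearly with n.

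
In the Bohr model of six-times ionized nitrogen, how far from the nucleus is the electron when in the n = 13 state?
1.2776 nm (or 12.7758 Å)

The Bohr radius formula is:
r_n = n² a₀ / Z

where a₀ = 0.0529177 nm is the Bohr radius.

For N⁶⁺ (Z = 7) at n = 13:
r_13 = 13² × 0.0529177 nm / 7
r_13 = 169 × 0.0529177 nm / 7
r_13 = 8.94309 nm / 7
r_13 = 1.2776 nm

The electron orbits at approximately 1.2776 nm from the nucleus.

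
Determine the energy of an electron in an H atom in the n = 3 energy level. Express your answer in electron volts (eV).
-1.51174 eV

The energy levels of a hydrogen-like atom are given by:
E_n = -13.6057 eV / n²

For n = 3:
E_3 = -13.6057 eV / 3²
E_3 = -13.6057 eV / 9
E_3 = -1.51174 eV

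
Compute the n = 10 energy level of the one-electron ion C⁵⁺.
-4.898052 eV

For hydrogen-like ions, the energy levels scale with Z²:
E_n = -13.6057 Z² / n² eV

For C⁵⁺ (Z = 6) at n = 10:
E_10 = -13.6057 × 6² / 10²
E_10 = -13.6057 × 36 / 100
E_10 = -489.8052 / 100
E_10 = -4.898052 eV

The energy is 36 times more negative than hydrogen at the same n due to the stronger nuclear charge.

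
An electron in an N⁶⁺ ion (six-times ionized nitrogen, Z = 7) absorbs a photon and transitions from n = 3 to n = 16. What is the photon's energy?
71.47 eV

The energy levels of a hydrogen-like atom are E_n = -13.6057 Z² eV / n².

Energy at n = 3: E_3 = -13.6057 × 7² / 3² = -74.07548 eV
Energy at n = 16: E_16 = -13.6057 × 7² / 16² = -2.60422 eV

The excitation energy is the difference:
ΔE = E_16 - E_3
ΔE = -2.60422 - (-74.07548)
ΔE = 71.47 eV

Since this is positive, energy must be absorbed (photon absorption).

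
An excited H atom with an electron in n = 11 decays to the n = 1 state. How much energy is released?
13.49 eV

The energy levels are E_n = -13.6057 eV / n².

Energy at n = 11: E_11 = -13.6057 / 11² = -0.11244 eV
Energy at n = 1: E_1 = -13.6057 / 1² = -13.60570 eV

For emission (electron falling to lower state), the photon energy is:
E_photon = E_11 - E_1 = |-0.11244 - (-13.60570)|
E_photon = 13.49 eV

This energy is carried away by the emitted photon.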